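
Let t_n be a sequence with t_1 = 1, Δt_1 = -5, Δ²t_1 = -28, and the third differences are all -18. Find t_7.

-809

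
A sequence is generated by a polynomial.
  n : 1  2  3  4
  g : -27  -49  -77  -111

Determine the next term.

-151

D1: -22, -28, -34
D2: -6, -6
Constant second difference = -6, so extend:
-34 − 6 = -40;  -111 − 40 = -151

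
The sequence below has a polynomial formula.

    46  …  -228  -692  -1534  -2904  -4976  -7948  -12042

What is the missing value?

Using the last 7 terms:
D1: -464, -842, -1370, -2072, -2972, -4094
D2: -378, -528, -702, -900, -1122
D3: -150, -174, -198, -222
D4: -24, -24, -24
Constant fourth difference = -24.
Extend backward: -150 + 24 = -126;  -378 + 126 = -252;  -464 + 252 = -212;  -228 + 212 = -16

-16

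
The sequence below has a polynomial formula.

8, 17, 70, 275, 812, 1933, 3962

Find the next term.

Δ: 9, 53, 205, 537, 1121, 2029
Δ²: 44, 152, 332, 584, 908
Δ³: 108, 180, 252, 324
Δ⁴: 72, 72, 72
The fourth differences are constant (72).
324 + 72 = 396;  908 + 396 = 1304;  2029 + 1304 = 3333;  3962 + 3333 = 7295

7295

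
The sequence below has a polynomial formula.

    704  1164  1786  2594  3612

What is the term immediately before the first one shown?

382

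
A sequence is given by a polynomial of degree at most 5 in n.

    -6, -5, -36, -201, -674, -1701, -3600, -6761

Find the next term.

-11646

1  -31  -165  -473  -1027  -1899  -3161
-32  -134  -308  -554  -872  -1262
-102  -174  -246  -318  -390
-72  -72  -72  -72
Constant fourth difference = -72, so extend:
-390 − 72 = -462;  -1262 − 462 = -1724;  -3161 − 1724 = -4885;  -6761 − 4885 = -11646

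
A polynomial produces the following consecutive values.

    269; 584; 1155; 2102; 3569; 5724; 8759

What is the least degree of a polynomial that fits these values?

First differences: 315, 571, 947, 1467, 2155, 3035
Second differences: 256, 376, 520, 688, 880
Third differences: 120, 144, 168, 192
Fourth differences: 24, 24, 24
The fourth differences are constant, so the polynomial has degree 4.

4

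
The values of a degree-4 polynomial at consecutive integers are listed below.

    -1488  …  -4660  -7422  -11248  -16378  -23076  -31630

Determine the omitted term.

Using the last 6 terms:
First differences: -2762  -3826  -5130  -6698  -8554
Second differences: -1064  -1304  -1568  -1856
Third differences: -240  -264  -288
Fourth differences: -24  -24
Constant fourth difference = -24.
Extend backward: -240 + 24 = -216;  -1064 + 216 = -848;  -2762 + 848 = -1914;  -4660 + 1914 = -2746

-2746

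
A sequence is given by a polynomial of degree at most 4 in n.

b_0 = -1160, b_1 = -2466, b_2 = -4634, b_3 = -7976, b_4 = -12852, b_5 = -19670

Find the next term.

First differences: -1306, -2168, -3342, -4876, -6818
Second differences: -862, -1174, -1534, -1942
Third differences: -312, -360, -408
Fourth differences: -48, -48
Fourth differences constant at -48.
-408 − 48 = -456;  -1942 − 456 = -2398;  -6818 − 2398 = -9216;  -19670 − 9216 = -28886

-28886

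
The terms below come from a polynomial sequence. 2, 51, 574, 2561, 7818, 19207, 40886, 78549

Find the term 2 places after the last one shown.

233723

D1: 49, 523, 1987, 5257, 11389, 21679, 37663
D2: 474, 1464, 3270, 6132, 10290, 15984
D3: 990, 1806, 2862, 4158, 5694
D4: 816, 1056, 1296, 1536
D5: 240, 240, 240
Constant fifth difference = 240, so extend:
1536 + 240 = 1776;  5694 + 1776 = 7470;  15984 + 7470 = 23454;  37663 + 23454 = 61117;  78549 + 61117 = 139666
1776 + 240 = 2016;  7470 + 2016 = 9486;  23454 + 9486 = 32940;  61117 + 32940 = 94057;  139666 + 94057 = 233723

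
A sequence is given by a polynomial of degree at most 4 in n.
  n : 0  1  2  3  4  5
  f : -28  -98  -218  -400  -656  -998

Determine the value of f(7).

-70  -120  -182  -256  -342
-50  -62  -74  -86
-12  -12  -12
Third differences constant at -12.
-86 − 12 = -98;  -342 − 98 = -440;  -998 − 440 = -1438
-98 − 12 = -110;  -440 − 110 = -550;  -1438 − 550 = -1988

-1988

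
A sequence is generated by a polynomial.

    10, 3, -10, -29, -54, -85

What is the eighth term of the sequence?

-7, -13, -19, -25, -31
-6, -6, -6, -6
Constant second difference = -6, so extend:
-31 − 6 = -37;  -85 − 37 = -122
-37 − 6 = -43;  -122 − 43 = -165

-165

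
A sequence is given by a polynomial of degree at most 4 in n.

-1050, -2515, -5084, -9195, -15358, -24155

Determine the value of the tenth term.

-99843

-1465, -2569, -4111, -6163, -8797
-1104, -1542, -2052, -2634
-438, -510, -582
-72, -72
Constant fourth difference = -72, so extend:
-582 − 72 = -654;  -2634 − 654 = -3288;  -8797 − 3288 = -12085;  -24155 − 12085 = -36240
-654 − 72 = -726;  -3288 − 726 = -4014;  -12085 − 4014 = -16099;  -36240 − 16099 = -52339
-726 − 72 = -798;  -4014 − 798 = -4812;  -16099 − 4812 = -20911;  -52339 − 20911 = -73250
-798 − 72 = -870;  -4812 − 870 = -5682;  -20911 − 5682 = -26593;  -73250 − 26593 = -99843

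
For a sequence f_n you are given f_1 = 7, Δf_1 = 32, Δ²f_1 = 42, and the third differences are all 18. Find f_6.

767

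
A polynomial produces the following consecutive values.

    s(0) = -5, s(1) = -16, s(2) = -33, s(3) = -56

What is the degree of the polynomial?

2

Δ: -11, -17, -23
Δ²: -6, -6
The second differences are constant, so the polynomial has degree 2.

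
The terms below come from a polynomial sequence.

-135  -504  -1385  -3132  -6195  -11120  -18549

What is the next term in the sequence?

-29220

First differences: -369, -881, -1747, -3063, -4925, -7429
Second differences: -512, -866, -1316, -1862, -2504
Third differences: -354, -450, -546, -642
Fourth differences: -96, -96, -96
Constant fourth difference = -96, so extend:
-642 − 96 = -738;  -2504 − 738 = -3242;  -7429 − 3242 = -10671;  -18549 − 10671 = -29220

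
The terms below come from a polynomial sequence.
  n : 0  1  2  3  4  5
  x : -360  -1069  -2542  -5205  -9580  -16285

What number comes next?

-26034

-709 , -1473 , -2663 , -4375 , -6705
-764 , -1190 , -1712 , -2330
-426 , -522 , -618
-96 , -96
The fourth differences are constant (-96).
-618 − 96 = -714;  -2330 − 714 = -3044;  -6705 − 3044 = -9749;  -16285 − 9749 = -26034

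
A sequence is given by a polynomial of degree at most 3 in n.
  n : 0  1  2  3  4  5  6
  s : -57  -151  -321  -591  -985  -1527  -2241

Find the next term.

-3151

D1: -94  -170  -270  -394  -542  -714
D2: -76  -100  -124  -148  -172
D3: -24  -24  -24  -24
Constant third difference = -24, so extend:
-172 − 24 = -196;  -714 − 196 = -910;  -2241 − 910 = -3151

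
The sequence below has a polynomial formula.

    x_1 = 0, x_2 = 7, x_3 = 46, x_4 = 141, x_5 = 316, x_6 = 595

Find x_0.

1

7  39  95  175  279
32  56  80  104
24  24  24
The third differences are constant at 24.
Work back: 32 − 24 = 8;  7 − 8 = -1;  0 + 1 = 1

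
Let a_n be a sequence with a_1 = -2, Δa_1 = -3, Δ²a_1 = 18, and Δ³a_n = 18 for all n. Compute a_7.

610

Build the table forward from the leading diagonal:
Third differences: 18, 18, 18, 18, 18, 18, 18
Second differences: 18, 36, 54, 72, 90, 108, 126
First differences: -3, 15, 51, 105, 177, 267, 375
a: -2, -5, 10, 61, 166, 343, 610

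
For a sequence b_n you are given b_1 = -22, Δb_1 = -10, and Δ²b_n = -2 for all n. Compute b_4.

-58

Build the table forward from the leading diagonal:
Second differences: -2  -2  -2  -2
First differences: -10  -12  -14  -16
b: -22  -32  -44  -58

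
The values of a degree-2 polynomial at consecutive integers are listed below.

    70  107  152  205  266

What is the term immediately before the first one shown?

37, 45, 53, 61
8, 8, 8
The second differences are constant at 8.
Work back: 37 − 8 = 29;  70 − 29 = 41

41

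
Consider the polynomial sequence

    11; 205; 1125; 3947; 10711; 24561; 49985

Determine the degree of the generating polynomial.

194, 920, 2822, 6764, 13850, 25424
726, 1902, 3942, 7086, 11574
1176, 2040, 3144, 4488
864, 1104, 1344
240, 240
The fifth differences are constant, so the polynomial has degree 5.

5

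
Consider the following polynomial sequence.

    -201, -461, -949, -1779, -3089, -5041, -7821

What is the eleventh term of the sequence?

-31781

D1: -260 , -488 , -830 , -1310 , -1952 , -2780
D2: -228 , -342 , -480 , -642 , -828
D3: -114 , -138 , -162 , -186
D4: -24 , -24 , -24
Constant fourth difference = -24, so extend:
-186 − 24 = -210;  -828 − 210 = -1038;  -2780 − 1038 = -3818;  -7821 − 3818 = -11639
-210 − 24 = -234;  -1038 − 234 = -1272;  -3818 − 1272 = -5090;  -11639 − 5090 = -16729
-234 − 24 = -258;  -1272 − 258 = -1530;  -5090 − 1530 = -6620;  -16729 − 6620 = -23349
-258 − 24 = -282;  -1530 − 282 = -1812;  -6620 − 1812 = -8432;  -23349 − 8432 = -31781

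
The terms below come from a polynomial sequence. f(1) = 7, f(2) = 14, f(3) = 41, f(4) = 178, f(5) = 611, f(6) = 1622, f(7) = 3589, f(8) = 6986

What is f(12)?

47714

First differences: 7, 27, 137, 433, 1011, 1967, 3397
Second differences: 20, 110, 296, 578, 956, 1430
Third differences: 90, 186, 282, 378, 474
Fourth differences: 96, 96, 96, 96
Fourth differences constant at 96.
474 + 96 = 570;  1430 + 570 = 2000;  3397 + 2000 = 5397;  6986 + 5397 = 12383
570 + 96 = 666;  2000 + 666 = 2666;  5397 + 2666 = 8063;  12383 + 8063 = 20446
666 + 96 = 762;  2666 + 762 = 3428;  8063 + 3428 = 11491;  20446 + 11491 = 31937
762 + 96 = 858;  3428 + 858 = 4286;  11491 + 4286 = 15777;  31937 + 15777 = 47714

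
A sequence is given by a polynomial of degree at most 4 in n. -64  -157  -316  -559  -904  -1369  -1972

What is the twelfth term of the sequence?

First differences: -93 , -159 , -243 , -345 , -465 , -603
Second differences: -66 , -84 , -102 , -120 , -138
Third differences: -18 , -18 , -18 , -18
Third differences constant at -18.
-138 − 18 = -156;  -603 − 156 = -759;  -1972 − 759 = -2731
-156 − 18 = -174;  -759 − 174 = -933;  -2731 − 933 = -3664
-174 − 18 = -192;  -933 − 192 = -1125;  -3664 − 1125 = -4789
-192 − 18 = -210;  -1125 − 210 = -1335;  -4789 − 1335 = -6124
-210 − 18 = -228;  -1335 − 228 = -1563;  -6124 − 1563 = -7687

-7687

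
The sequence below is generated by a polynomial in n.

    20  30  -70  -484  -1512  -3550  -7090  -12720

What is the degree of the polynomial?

4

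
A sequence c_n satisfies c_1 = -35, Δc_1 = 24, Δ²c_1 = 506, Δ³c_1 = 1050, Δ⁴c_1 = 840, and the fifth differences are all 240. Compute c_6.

20085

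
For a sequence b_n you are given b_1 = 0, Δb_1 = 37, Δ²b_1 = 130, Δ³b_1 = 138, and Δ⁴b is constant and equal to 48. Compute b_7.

5652

Build the table forward from the leading diagonal:
Fourth differences: 48  48  48  48  48  48  48
Third differences: 138  186  234  282  330  378  426
Second differences: 130  268  454  688  970  1300  1678
First differences: 37  167  435  889  1577  2547  3847
b: 0  37  204  639  1528  3105  5652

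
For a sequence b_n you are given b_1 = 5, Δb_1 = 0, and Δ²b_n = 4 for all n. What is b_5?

29

Build the table forward from the leading diagonal:
Second differences: 4  4  4  4  4
First differences: 0  4  8  12  16
b: 5  5  9  17  29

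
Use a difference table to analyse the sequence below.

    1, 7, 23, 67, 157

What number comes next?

311

D1: 6  16  44  90
D2: 10  28  46
D3: 18  18
The third differences are constant (18).
46 + 18 = 64;  90 + 64 = 154;  157 + 154 = 311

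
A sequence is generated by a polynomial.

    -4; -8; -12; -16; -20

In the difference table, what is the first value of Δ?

Δ: -4, -4, -4, -4

-4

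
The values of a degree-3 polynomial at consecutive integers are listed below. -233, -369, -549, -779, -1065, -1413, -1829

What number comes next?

-2319

-136  -180  -230  -286  -348  -416
-44  -50  -56  -62  -68
-6  -6  -6  -6
Third differences constant at -6.
-68 − 6 = -74;  -416 − 74 = -490;  -1829 − 490 = -2319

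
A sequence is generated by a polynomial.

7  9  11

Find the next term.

2, 2
Constant first difference = 2, so extend:
11 + 2 = 13

13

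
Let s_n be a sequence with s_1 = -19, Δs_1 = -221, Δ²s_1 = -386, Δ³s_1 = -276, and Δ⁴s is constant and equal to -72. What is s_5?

-4395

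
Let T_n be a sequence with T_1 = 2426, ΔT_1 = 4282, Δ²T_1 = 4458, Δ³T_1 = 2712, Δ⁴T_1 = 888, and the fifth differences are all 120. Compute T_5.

58038

Build the table forward from the leading diagonal:
Fifth differences: 120  120  120  120  120
Fourth differences: 888  1008  1128  1248  1368
Third differences: 2712  3600  4608  5736  6984
Second differences: 4458  7170  10770  15378  21114
First differences: 4282  8740  15910  26680  42058
T: 2426  6708  15448  31358  58038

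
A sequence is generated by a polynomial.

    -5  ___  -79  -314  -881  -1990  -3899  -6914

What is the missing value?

Using the last 6 terms:
-235  -567  -1109  -1909  -3015
-332  -542  -800  -1106
-210  -258  -306
-48  -48
Constant fourth difference = -48.
Extend backward: -210 + 48 = -162;  -332 + 162 = -170;  -235 + 170 = -65;  -79 + 65 = -14

-14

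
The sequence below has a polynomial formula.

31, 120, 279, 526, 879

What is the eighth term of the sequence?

2754

89, 159, 247, 353
70, 88, 106
18, 18
Constant third difference = 18, so extend:
106 + 18 = 124;  353 + 124 = 477;  879 + 477 = 1356
124 + 18 = 142;  477 + 142 = 619;  1356 + 619 = 1975
142 + 18 = 160;  619 + 160 = 779;  1975 + 779 = 2754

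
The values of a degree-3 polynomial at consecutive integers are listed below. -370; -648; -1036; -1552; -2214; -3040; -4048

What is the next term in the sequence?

-278, -388, -516, -662, -826, -1008
-110, -128, -146, -164, -182
-18, -18, -18, -18
Third differences constant at -18.
-182 − 18 = -200;  -1008 − 200 = -1208;  -4048 − 1208 = -5256

-5256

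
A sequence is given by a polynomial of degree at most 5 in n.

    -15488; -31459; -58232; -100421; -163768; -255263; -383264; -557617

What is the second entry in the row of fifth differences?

-120

Δ: -15971, -26773, -42189, -63347, -91495, -128001, -174353
Δ²: -10802, -15416, -21158, -28148, -36506, -46352
Δ³: -4614, -5742, -6990, -8358, -9846
Δ⁴: -1128, -1248, -1368, -1488
Δ⁵: -120, -120, -120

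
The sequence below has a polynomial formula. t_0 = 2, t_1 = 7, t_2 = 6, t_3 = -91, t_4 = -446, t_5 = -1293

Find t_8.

-10206

5 , -1 , -97 , -355 , -847
-6 , -96 , -258 , -492
-90 , -162 , -234
-72 , -72
Fourth differences constant at -72.
-234 − 72 = -306;  -492 − 306 = -798;  -847 − 798 = -1645;  -1293 − 1645 = -2938
-306 − 72 = -378;  -798 − 378 = -1176;  -1645 − 1176 = -2821;  -2938 − 2821 = -5759
-378 − 72 = -450;  -1176 − 450 = -1626;  -2821 − 1626 = -4447;  -5759 − 4447 = -10206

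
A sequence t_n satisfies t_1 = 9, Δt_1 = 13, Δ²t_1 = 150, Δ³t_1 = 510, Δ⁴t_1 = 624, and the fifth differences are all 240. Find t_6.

10034

Build the table forward from the leading diagonal:
Fifth differences: 240  240  240  240  240  240
Fourth differences: 624  864  1104  1344  1584  1824
Third differences: 510  1134  1998  3102  4446  6030
Second differences: 150  660  1794  3792  6894  11340
First differences: 13  163  823  2617  6409  13303
t: 9  22  185  1008  3625  10034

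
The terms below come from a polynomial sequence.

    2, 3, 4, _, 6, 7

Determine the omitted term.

5

Using the first 3 terms:
D1: 1  1
Constant first difference = 1.
Extend forward: 4 + 1 = 5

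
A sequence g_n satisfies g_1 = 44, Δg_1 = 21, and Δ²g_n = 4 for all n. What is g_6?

Build the table forward from the leading diagonal:
Δ²: 4  4  4  4  4  4
Δ: 21  25  29  33  37  41
g: 44  65  90  119  152  189

189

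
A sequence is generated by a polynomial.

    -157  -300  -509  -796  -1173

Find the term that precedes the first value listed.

-68

D1: -143, -209, -287, -377
D2: -66, -78, -90
D3: -12, -12
The third differences are constant at -12.
Work back: -66 + 12 = -54;  -143 + 54 = -89;  -157 + 89 = -68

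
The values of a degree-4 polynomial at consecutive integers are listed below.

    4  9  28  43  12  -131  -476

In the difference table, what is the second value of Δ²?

-4

D1: 5, 19, 15, -31, -143, -345
D2: 14, -4, -46, -112, -202
D3: -18, -42, -66, -90
D4: -24, -24, -24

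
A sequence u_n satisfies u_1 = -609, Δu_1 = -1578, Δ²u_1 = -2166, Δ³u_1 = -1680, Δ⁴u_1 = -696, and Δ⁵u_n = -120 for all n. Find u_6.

Build the table forward from the leading diagonal:
D5: -120  -120  -120  -120  -120  -120
D4: -696  -816  -936  -1056  -1176  -1296
D3: -1680  -2376  -3192  -4128  -5184  -6360
D2: -2166  -3846  -6222  -9414  -13542  -18726
D1: -1578  -3744  -7590  -13812  -23226  -36768
u: -609  -2187  -5931  -13521  -27333  -50559

-50559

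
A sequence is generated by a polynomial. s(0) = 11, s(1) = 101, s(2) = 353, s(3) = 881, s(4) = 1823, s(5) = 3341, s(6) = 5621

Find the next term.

8873

90  252  528  942  1518  2280
162  276  414  576  762
114  138  162  186
24  24  24
Fourth differences constant at 24.
186 + 24 = 210;  762 + 210 = 972;  2280 + 972 = 3252;  5621 + 3252 = 8873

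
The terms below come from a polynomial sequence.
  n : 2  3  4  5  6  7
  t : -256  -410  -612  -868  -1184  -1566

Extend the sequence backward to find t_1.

D1: -154  -202  -256  -316  -382
D2: -48  -54  -60  -66
D3: -6  -6  -6
The third differences are constant at -6.
Work back: -48 + 6 = -42;  -154 + 42 = -112;  -256 + 112 = -144

-144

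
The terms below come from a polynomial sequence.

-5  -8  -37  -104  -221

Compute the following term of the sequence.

-400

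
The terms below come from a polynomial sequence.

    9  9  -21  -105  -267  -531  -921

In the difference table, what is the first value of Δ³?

First differences: 0, -30, -84, -162, -264, -390
Second differences: -30, -54, -78, -102, -126
Third differences: -24, -24, -24, -24

-24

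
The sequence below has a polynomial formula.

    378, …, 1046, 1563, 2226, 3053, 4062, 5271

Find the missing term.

657

Using the last 6 terms:
Δ: 517  663  827  1009  1209
Δ²: 146  164  182  200
Δ³: 18  18  18
Constant third difference = 18.
Extend backward: 146 − 18 = 128;  517 − 128 = 389;  1046 − 389 = 657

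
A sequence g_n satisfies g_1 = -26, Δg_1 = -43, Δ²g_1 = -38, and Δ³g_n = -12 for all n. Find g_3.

-150

Build the table forward from the leading diagonal:
Δ³: -12, -12, -12
Δ²: -38, -50, -62
Δ: -43, -81, -131
g: -26, -69, -150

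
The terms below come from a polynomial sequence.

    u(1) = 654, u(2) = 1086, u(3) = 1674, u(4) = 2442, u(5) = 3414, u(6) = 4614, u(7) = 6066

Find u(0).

D1: 432  588  768  972  1200  1452
D2: 156  180  204  228  252
D3: 24  24  24  24
The third differences are constant at 24.
Work back: 156 − 24 = 132;  432 − 132 = 300;  654 − 300 = 354

354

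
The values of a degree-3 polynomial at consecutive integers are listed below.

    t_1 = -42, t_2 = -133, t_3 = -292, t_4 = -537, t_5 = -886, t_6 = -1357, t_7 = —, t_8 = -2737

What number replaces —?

-1968

Using the first 6 terms:
D1: -91, -159, -245, -349, -471
D2: -68, -86, -104, -122
D3: -18, -18, -18
Constant third difference = -18.
Extend forward: -122 − 18 = -140;  -471 − 140 = -611;  -1357 − 611 = -1968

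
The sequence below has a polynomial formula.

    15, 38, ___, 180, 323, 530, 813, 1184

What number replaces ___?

Using the last 5 terms:
First differences: 143, 207, 283, 371
Second differences: 64, 76, 88
Third differences: 12, 12
Constant third difference = 12.
Extend backward: 64 − 12 = 52;  143 − 52 = 91;  180 − 91 = 89

89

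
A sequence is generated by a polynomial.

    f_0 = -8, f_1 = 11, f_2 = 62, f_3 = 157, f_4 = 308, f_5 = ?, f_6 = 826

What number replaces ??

Using the first 5 terms:
First differences: 19, 51, 95, 151
Second differences: 32, 44, 56
Third differences: 12, 12
Constant third difference = 12.
Extend forward: 56 + 12 = 68;  151 + 68 = 219;  308 + 219 = 527

527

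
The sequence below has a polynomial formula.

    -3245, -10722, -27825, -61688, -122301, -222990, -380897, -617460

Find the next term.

-958893

-7477, -17103, -33863, -60613, -100689, -157907, -236563
-9626, -16760, -26750, -40076, -57218, -78656
-7134, -9990, -13326, -17142, -21438
-2856, -3336, -3816, -4296
-480, -480, -480
The fifth differences are constant (-480).
-4296 − 480 = -4776;  -21438 − 4776 = -26214;  -78656 − 26214 = -104870;  -236563 − 104870 = -341433;  -617460 − 341433 = -958893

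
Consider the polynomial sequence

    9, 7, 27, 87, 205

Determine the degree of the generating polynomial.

3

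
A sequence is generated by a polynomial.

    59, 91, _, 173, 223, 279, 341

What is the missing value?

129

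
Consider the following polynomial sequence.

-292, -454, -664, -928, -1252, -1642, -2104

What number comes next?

-2644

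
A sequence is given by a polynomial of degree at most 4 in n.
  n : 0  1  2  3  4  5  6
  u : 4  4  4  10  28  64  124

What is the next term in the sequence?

Δ: 0, 0, 6, 18, 36, 60
Δ²: 0, 6, 12, 18, 24
Δ³: 6, 6, 6, 6
Constant third difference = 6, so extend:
24 + 6 = 30;  60 + 30 = 90;  124 + 90 = 214

214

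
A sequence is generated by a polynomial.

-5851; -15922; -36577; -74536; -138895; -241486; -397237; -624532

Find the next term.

-945571

Δ: -10071, -20655, -37959, -64359, -102591, -155751, -227295
Δ²: -10584, -17304, -26400, -38232, -53160, -71544
Δ³: -6720, -9096, -11832, -14928, -18384
Δ⁴: -2376, -2736, -3096, -3456
Δ⁵: -360, -360, -360
The fifth differences are constant (-360).
-3456 − 360 = -3816;  -18384 − 3816 = -22200;  -71544 − 22200 = -93744;  -227295 − 93744 = -321039;  -624532 − 321039 = -945571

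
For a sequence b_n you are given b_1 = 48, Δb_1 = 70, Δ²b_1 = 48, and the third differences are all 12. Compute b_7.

1428

Build the table forward from the leading diagonal:
D3: 12, 12, 12, 12, 12, 12, 12
D2: 48, 60, 72, 84, 96, 108, 120
D1: 70, 118, 178, 250, 334, 430, 538
b: 48, 118, 236, 414, 664, 998, 1428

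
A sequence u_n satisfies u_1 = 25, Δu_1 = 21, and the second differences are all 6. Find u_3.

Build the table forward from the leading diagonal:
Second differences: 6, 6, 6
First differences: 21, 27, 33
u: 25, 46, 73

73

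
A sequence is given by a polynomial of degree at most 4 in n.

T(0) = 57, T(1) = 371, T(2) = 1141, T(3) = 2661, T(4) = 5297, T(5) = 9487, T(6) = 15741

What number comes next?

24641

Δ: 314, 770, 1520, 2636, 4190, 6254
Δ²: 456, 750, 1116, 1554, 2064
Δ³: 294, 366, 438, 510
Δ⁴: 72, 72, 72
The fourth differences are constant (72).
510 + 72 = 582;  2064 + 582 = 2646;  6254 + 2646 = 8900;  15741 + 8900 = 24641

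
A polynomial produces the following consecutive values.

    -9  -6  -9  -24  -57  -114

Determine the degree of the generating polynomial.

First differences: 3, -3, -15, -33, -57
Second differences: -6, -12, -18, -24
Third differences: -6, -6, -6
The third differences are constant, so the polynomial has degree 3.

3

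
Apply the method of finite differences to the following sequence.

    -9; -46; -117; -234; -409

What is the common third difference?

First differences: -37, -71, -117, -175
Second differences: -34, -46, -58
Third differences: -12, -12

-12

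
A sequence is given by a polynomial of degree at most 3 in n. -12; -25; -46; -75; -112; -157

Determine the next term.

-210

-13  -21  -29  -37  -45
-8  -8  -8  -8
The second differences are constant (-8).
-45 − 8 = -53;  -157 − 53 = -210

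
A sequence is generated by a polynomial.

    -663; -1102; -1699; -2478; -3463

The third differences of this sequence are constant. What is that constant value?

First differences: -439, -597, -779, -985
Second differences: -158, -182, -206
Third differences: -24, -24

-24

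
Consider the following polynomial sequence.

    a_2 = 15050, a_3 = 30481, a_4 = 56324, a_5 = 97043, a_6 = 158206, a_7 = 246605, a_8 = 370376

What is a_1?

6551

15431, 25843, 40719, 61163, 88399, 123771
10412, 14876, 20444, 27236, 35372
4464, 5568, 6792, 8136
1104, 1224, 1344
120, 120
The fifth differences are constant at 120.
Work back: 1104 − 120 = 984;  4464 − 984 = 3480;  10412 − 3480 = 6932;  15431 − 6932 = 8499;  15050 − 8499 = 6551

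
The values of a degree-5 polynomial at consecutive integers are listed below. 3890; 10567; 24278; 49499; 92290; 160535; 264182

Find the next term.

6677, 13711, 25221, 42791, 68245, 103647
7034, 11510, 17570, 25454, 35402
4476, 6060, 7884, 9948
1584, 1824, 2064
240, 240
Constant fifth difference = 240, so extend:
2064 + 240 = 2304;  9948 + 2304 = 12252;  35402 + 12252 = 47654;  103647 + 47654 = 151301;  264182 + 151301 = 415483

415483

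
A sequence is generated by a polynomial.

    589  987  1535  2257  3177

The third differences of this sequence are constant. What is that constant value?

D1: 398, 548, 722, 920
D2: 150, 174, 198
D3: 24, 24

24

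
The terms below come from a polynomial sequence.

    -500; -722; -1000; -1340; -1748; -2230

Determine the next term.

D1: -222, -278, -340, -408, -482
D2: -56, -62, -68, -74
D3: -6, -6, -6
The third differences are constant (-6).
-74 − 6 = -80;  -482 − 80 = -562;  -2230 − 562 = -2792

-2792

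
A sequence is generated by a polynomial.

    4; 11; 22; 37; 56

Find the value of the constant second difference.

4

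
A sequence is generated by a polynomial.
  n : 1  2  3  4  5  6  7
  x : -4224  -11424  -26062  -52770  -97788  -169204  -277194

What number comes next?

-434262

D1: -7200  -14638  -26708  -45018  -71416  -107990
D2: -7438  -12070  -18310  -26398  -36574
D3: -4632  -6240  -8088  -10176
D4: -1608  -1848  -2088
D5: -240  -240
Fifth differences constant at -240.
-2088 − 240 = -2328;  -10176 − 2328 = -12504;  -36574 − 12504 = -49078;  -107990 − 49078 = -157068;  -277194 − 157068 = -434262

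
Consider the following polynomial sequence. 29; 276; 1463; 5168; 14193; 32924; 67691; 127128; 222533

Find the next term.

368228

First differences: 247, 1187, 3705, 9025, 18731, 34767, 59437, 95405
Second differences: 940, 2518, 5320, 9706, 16036, 24670, 35968
Third differences: 1578, 2802, 4386, 6330, 8634, 11298
Fourth differences: 1224, 1584, 1944, 2304, 2664
Fifth differences: 360, 360, 360, 360
The fifth differences are constant (360).
2664 + 360 = 3024;  11298 + 3024 = 14322;  35968 + 14322 = 50290;  95405 + 50290 = 145695;  222533 + 145695 = 368228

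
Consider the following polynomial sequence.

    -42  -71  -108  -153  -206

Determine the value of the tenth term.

-591

Δ: -29, -37, -45, -53
Δ²: -8, -8, -8
The second differences are constant (-8).
-53 − 8 = -61;  -206 − 61 = -267
-61 − 8 = -69;  -267 − 69 = -336
-69 − 8 = -77;  -336 − 77 = -413
-77 − 8 = -85;  -413 − 85 = -498
-85 − 8 = -93;  -498 − 93 = -591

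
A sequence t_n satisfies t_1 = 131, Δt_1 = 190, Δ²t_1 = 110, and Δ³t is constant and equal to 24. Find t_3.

621

Build the table forward from the leading diagonal:
Third differences: 24, 24, 24
Second differences: 110, 134, 158
First differences: 190, 300, 434
t: 131, 321, 621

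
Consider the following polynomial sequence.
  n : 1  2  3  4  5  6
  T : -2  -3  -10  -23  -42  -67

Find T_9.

-178

D1: -1, -7, -13, -19, -25
D2: -6, -6, -6, -6
The second differences are constant (-6).
-25 − 6 = -31;  -67 − 31 = -98
-31 − 6 = -37;  -98 − 37 = -135
-37 − 6 = -43;  -135 − 43 = -178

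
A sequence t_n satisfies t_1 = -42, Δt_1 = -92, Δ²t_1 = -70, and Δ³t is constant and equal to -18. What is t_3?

-296

Build the table forward from the leading diagonal:
Third differences: -18, -18, -18
Second differences: -70, -88, -106
First differences: -92, -162, -250
t: -42, -134, -296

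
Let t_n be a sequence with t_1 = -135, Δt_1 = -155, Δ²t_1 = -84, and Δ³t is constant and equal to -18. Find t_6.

Build the table forward from the leading diagonal:
D3: -18, -18, -18, -18, -18, -18
D2: -84, -102, -120, -138, -156, -174
D1: -155, -239, -341, -461, -599, -755
t: -135, -290, -529, -870, -1331, -1930

-1930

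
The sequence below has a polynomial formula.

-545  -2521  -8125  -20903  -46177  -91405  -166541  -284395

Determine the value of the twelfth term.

-1976, -5604, -12778, -25274, -45228, -75136, -117854
-3628, -7174, -12496, -19954, -29908, -42718
-3546, -5322, -7458, -9954, -12810
-1776, -2136, -2496, -2856
-360, -360, -360
Constant fifth difference = -360, so extend:
-2856 − 360 = -3216;  -12810 − 3216 = -16026;  -42718 − 16026 = -58744;  -117854 − 58744 = -176598;  -284395 − 176598 = -460993
-3216 − 360 = -3576;  -16026 − 3576 = -19602;  -58744 − 19602 = -78346;  -176598 − 78346 = -254944;  -460993 − 254944 = -715937
-3576 − 360 = -3936;  -19602 − 3936 = -23538;  -78346 − 23538 = -101884;  -254944 − 101884 = -356828;  -715937 − 356828 = -1072765
-3936 − 360 = -4296;  -23538 − 4296 = -27834;  -101884 − 27834 = -129718;  -356828 − 129718 = -486546;  -1072765 − 486546 = -1559311

-1559311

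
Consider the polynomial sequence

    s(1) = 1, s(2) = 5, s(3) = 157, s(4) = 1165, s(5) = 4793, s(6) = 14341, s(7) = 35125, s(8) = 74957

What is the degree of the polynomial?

5

4, 152, 1008, 3628, 9548, 20784, 39832
148, 856, 2620, 5920, 11236, 19048
708, 1764, 3300, 5316, 7812
1056, 1536, 2016, 2496
480, 480, 480
The fifth differences are constant, so the polynomial has degree 5.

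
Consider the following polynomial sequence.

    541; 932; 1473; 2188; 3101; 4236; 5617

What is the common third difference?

Δ: 391, 541, 715, 913, 1135, 1381
Δ²: 150, 174, 198, 222, 246
Δ³: 24, 24, 24, 24

24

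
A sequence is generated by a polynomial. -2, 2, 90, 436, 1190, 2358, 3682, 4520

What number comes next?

D1: 4, 88, 346, 754, 1168, 1324, 838
D2: 84, 258, 408, 414, 156, -486
D3: 174, 150, 6, -258, -642
D4: -24, -144, -264, -384
D5: -120, -120, -120
The fifth differences are constant (-120).
-384 − 120 = -504;  -642 − 504 = -1146;  -486 − 1146 = -1632;  838 − 1632 = -794;  4520 − 794 = 3726

3726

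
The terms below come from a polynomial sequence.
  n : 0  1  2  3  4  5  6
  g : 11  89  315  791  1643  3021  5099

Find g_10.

D1: 78, 226, 476, 852, 1378, 2078
D2: 148, 250, 376, 526, 700
D3: 102, 126, 150, 174
D4: 24, 24, 24
The fourth differences are constant (24).
174 + 24 = 198;  700 + 198 = 898;  2078 + 898 = 2976;  5099 + 2976 = 8075
198 + 24 = 222;  898 + 222 = 1120;  2976 + 1120 = 4096;  8075 + 4096 = 12171
222 + 24 = 246;  1120 + 246 = 1366;  4096 + 1366 = 5462;  12171 + 5462 = 17633
246 + 24 = 270;  1366 + 270 = 1636;  5462 + 1636 = 7098;  17633 + 7098 = 24731

24731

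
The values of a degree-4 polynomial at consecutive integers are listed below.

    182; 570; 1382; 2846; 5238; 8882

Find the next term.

Δ: 388 , 812 , 1464 , 2392 , 3644
Δ²: 424 , 652 , 928 , 1252
Δ³: 228 , 276 , 324
Δ⁴: 48 , 48
Fourth differences constant at 48.
324 + 48 = 372;  1252 + 372 = 1624;  3644 + 1624 = 5268;  8882 + 5268 = 14150

14150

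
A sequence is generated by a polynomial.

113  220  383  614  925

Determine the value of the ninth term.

Δ: 107, 163, 231, 311
Δ²: 56, 68, 80
Δ³: 12, 12
Third differences constant at 12.
80 + 12 = 92;  311 + 92 = 403;  925 + 403 = 1328
92 + 12 = 104;  403 + 104 = 507;  1328 + 507 = 1835
104 + 12 = 116;  507 + 116 = 623;  1835 + 623 = 2458
116 + 12 = 128;  623 + 128 = 751;  2458 + 751 = 3209

3209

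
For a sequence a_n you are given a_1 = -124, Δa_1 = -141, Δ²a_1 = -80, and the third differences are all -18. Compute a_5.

Build the table forward from the leading diagonal:
Δ³: -18, -18, -18, -18, -18
Δ²: -80, -98, -116, -134, -152
Δ: -141, -221, -319, -435, -569
a: -124, -265, -486, -805, -1240

-1240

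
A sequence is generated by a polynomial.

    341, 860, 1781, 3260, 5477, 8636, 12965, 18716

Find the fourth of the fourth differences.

D1: 519, 921, 1479, 2217, 3159, 4329, 5751
D2: 402, 558, 738, 942, 1170, 1422
D3: 156, 180, 204, 228, 252
D4: 24, 24, 24, 24

24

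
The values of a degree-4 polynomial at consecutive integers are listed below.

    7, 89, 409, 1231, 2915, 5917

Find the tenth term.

43585

First differences: 82  320  822  1684  3002
Second differences: 238  502  862  1318
Third differences: 264  360  456
Fourth differences: 96  96
Constant fourth difference = 96, so extend:
456 + 96 = 552;  1318 + 552 = 1870;  3002 + 1870 = 4872;  5917 + 4872 = 10789
552 + 96 = 648;  1870 + 648 = 2518;  4872 + 2518 = 7390;  10789 + 7390 = 18179
648 + 96 = 744;  2518 + 744 = 3262;  7390 + 3262 = 10652;  18179 + 10652 = 28831
744 + 96 = 840;  3262 + 840 = 4102;  10652 + 4102 = 14754;  28831 + 14754 = 43585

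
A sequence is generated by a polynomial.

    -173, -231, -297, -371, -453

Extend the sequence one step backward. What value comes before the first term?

-123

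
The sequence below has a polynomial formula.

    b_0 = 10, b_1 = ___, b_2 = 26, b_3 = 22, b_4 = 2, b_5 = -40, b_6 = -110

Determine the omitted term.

20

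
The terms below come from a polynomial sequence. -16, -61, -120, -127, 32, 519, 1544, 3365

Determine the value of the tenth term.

10667

-45, -59, -7, 159, 487, 1025, 1821
-14, 52, 166, 328, 538, 796
66, 114, 162, 210, 258
48, 48, 48, 48
The fourth differences are constant (48).
258 + 48 = 306;  796 + 306 = 1102;  1821 + 1102 = 2923;  3365 + 2923 = 6288
306 + 48 = 354;  1102 + 354 = 1456;  2923 + 1456 = 4379;  6288 + 4379 = 10667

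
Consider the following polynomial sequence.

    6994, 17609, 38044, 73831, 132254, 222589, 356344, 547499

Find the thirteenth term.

3056854

First differences: 10615 , 20435 , 35787 , 58423 , 90335 , 133755 , 191155
Second differences: 9820 , 15352 , 22636 , 31912 , 43420 , 57400
Third differences: 5532 , 7284 , 9276 , 11508 , 13980
Fourth differences: 1752 , 1992 , 2232 , 2472
Fifth differences: 240 , 240 , 240
The fifth differences are constant (240).
2472 + 240 = 2712;  13980 + 2712 = 16692;  57400 + 16692 = 74092;  191155 + 74092 = 265247;  547499 + 265247 = 812746
2712 + 240 = 2952;  16692 + 2952 = 19644;  74092 + 19644 = 93736;  265247 + 93736 = 358983;  812746 + 358983 = 1171729
2952 + 240 = 3192;  19644 + 3192 = 22836;  93736 + 22836 = 116572;  358983 + 116572 = 475555;  1171729 + 475555 = 1647284
3192 + 240 = 3432;  22836 + 3432 = 26268;  116572 + 26268 = 142840;  475555 + 142840 = 618395;  1647284 + 618395 = 2265679
3432 + 240 = 3672;  26268 + 3672 = 29940;  142840 + 29940 = 172780;  618395 + 172780 = 791175;  2265679 + 791175 = 3056854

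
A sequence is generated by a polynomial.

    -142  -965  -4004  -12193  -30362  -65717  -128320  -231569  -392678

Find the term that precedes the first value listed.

-17

-823, -3039, -8189, -18169, -35355, -62603, -103249, -161109
-2216, -5150, -9980, -17186, -27248, -40646, -57860
-2934, -4830, -7206, -10062, -13398, -17214
-1896, -2376, -2856, -3336, -3816
-480, -480, -480, -480
The fifth differences are constant at -480.
Work back: -1896 + 480 = -1416;  -2934 + 1416 = -1518;  -2216 + 1518 = -698;  -823 + 698 = -125;  -142 + 125 = -17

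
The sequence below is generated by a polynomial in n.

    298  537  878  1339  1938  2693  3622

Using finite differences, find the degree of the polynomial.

First differences: 239, 341, 461, 599, 755, 929
Second differences: 102, 120, 138, 156, 174
Third differences: 18, 18, 18, 18
The third differences are constant, so the polynomial has degree 3.

3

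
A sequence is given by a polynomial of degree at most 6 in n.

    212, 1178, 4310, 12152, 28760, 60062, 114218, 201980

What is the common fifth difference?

First differences: 966, 3132, 7842, 16608, 31302, 54156, 87762
Second differences: 2166, 4710, 8766, 14694, 22854, 33606
Third differences: 2544, 4056, 5928, 8160, 10752
Fourth differences: 1512, 1872, 2232, 2592
Fifth differences: 360, 360, 360

360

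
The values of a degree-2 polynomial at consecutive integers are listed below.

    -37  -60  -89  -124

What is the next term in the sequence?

-165

D1: -23, -29, -35
D2: -6, -6
The second differences are constant (-6).
-35 − 6 = -41;  -124 − 41 = -165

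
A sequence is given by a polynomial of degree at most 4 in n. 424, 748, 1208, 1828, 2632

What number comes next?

First differences: 324, 460, 620, 804
Second differences: 136, 160, 184
Third differences: 24, 24
Third differences constant at 24.
184 + 24 = 208;  804 + 208 = 1012;  2632 + 1012 = 3644

3644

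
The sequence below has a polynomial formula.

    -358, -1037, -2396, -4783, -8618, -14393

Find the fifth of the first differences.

-5775

D1: -679, -1359, -2387, -3835, -5775
D2: -680, -1028, -1448, -1940
D3: -348, -420, -492
D4: -72, -72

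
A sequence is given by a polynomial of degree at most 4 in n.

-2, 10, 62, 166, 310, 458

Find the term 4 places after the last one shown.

-470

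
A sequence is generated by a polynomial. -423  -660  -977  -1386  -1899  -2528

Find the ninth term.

D1: -237, -317, -409, -513, -629
D2: -80, -92, -104, -116
D3: -12, -12, -12
The third differences are constant (-12).
-116 − 12 = -128;  -629 − 128 = -757;  -2528 − 757 = -3285
-128 − 12 = -140;  -757 − 140 = -897;  -3285 − 897 = -4182
-140 − 12 = -152;  -897 − 152 = -1049;  -4182 − 1049 = -5231

-5231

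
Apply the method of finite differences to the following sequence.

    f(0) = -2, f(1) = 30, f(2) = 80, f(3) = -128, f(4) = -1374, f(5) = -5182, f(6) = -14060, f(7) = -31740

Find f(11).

First differences: 32  50  -208  -1246  -3808  -8878  -17680
Second differences: 18  -258  -1038  -2562  -5070  -8802
Third differences: -276  -780  -1524  -2508  -3732
Fourth differences: -504  -744  -984  -1224
Fifth differences: -240  -240  -240
Constant fifth difference = -240, so extend:
-1224 − 240 = -1464;  -3732 − 1464 = -5196;  -8802 − 5196 = -13998;  -17680 − 13998 = -31678;  -31740 − 31678 = -63418
-1464 − 240 = -1704;  -5196 − 1704 = -6900;  -13998 − 6900 = -20898;  -31678 − 20898 = -52576;  -63418 − 52576 = -115994
-1704 − 240 = -1944;  -6900 − 1944 = -8844;  -20898 − 8844 = -29742;  -52576 − 29742 = -82318;  -115994 − 82318 = -198312
-1944 − 240 = -2184;  -8844 − 2184 = -11028;  -29742 − 11028 = -40770;  -82318 − 40770 = -123088;  -198312 − 123088 = -321400

-321400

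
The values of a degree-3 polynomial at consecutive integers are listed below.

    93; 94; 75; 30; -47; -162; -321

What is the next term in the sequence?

-530

1, -19, -45, -77, -115, -159
-20, -26, -32, -38, -44
-6, -6, -6, -6
Constant third difference = -6, so extend:
-44 − 6 = -50;  -159 − 50 = -209;  -321 − 209 = -530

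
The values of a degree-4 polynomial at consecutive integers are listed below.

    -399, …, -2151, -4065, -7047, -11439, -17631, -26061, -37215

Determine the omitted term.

-1011

Using the last 7 terms:
D1: -1914  -2982  -4392  -6192  -8430  -11154
D2: -1068  -1410  -1800  -2238  -2724
D3: -342  -390  -438  -486
D4: -48  -48  -48
Constant fourth difference = -48.
Extend backward: -342 + 48 = -294;  -1068 + 294 = -774;  -1914 + 774 = -1140;  -2151 + 1140 = -1011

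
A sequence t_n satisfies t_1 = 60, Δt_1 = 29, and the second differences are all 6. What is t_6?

265

Build the table forward from the leading diagonal:
D2: 6, 6, 6, 6, 6, 6
D1: 29, 35, 41, 47, 53, 59
t: 60, 89, 124, 165, 212, 265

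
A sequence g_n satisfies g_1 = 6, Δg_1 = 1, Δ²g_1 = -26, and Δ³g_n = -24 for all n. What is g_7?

-858

Build the table forward from the leading diagonal:
D3: -24, -24, -24, -24, -24, -24, -24
D2: -26, -50, -74, -98, -122, -146, -170
D1: 1, -25, -75, -149, -247, -369, -515
g: 6, 7, -18, -93, -242, -489, -858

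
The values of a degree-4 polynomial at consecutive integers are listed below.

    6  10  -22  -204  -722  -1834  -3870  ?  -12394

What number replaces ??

-7232

Using the first 7 terms:
D1: 4, -32, -182, -518, -1112, -2036
D2: -36, -150, -336, -594, -924
D3: -114, -186, -258, -330
D4: -72, -72, -72
Constant fourth difference = -72.
Extend forward: -330 − 72 = -402;  -924 − 402 = -1326;  -2036 − 1326 = -3362;  -3870 − 3362 = -7232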